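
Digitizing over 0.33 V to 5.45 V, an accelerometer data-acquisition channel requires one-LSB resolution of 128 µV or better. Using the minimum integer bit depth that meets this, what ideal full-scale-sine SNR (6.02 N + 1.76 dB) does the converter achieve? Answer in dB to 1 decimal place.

Full-scale range = 5.45 V − (0.33 V) = 5.12 V.
5.12 V / 128 µV = 40000. Since 2^15 = 32768 and 2^16 = 65536, N = 16.
6.02(16) + 1.76 = 98.08 dB.

98.1 dB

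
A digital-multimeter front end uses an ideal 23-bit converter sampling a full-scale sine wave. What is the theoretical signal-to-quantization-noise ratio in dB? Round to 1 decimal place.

SNR = 6.02·23 + 1.76 = 140.22 dB.

140.2 dB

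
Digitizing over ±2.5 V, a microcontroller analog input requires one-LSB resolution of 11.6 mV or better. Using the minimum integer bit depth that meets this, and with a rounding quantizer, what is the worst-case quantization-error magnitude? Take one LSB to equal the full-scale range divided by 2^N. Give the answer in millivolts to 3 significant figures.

Range = 2.5 − (-2.5) = 5 V.
Levels needed ≥ 5/11.6 mV = 431.0. 2^9 = 512 suffices, so N_min = 9.
LSB = 5 V ÷ 2^9 = 5/512 V = 9.7656 mV.
Half an LSB is 4.88 mV.

4.88 mV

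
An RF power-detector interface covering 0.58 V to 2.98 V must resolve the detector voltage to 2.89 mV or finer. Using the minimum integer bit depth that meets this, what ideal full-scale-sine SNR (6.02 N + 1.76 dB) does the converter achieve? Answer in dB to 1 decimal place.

Range = 2.98 − (0.58) = 2.4 V.
2.4 V / 2.89 mV = 830.4. Since 2^9 = 512 and 2^10 = 1024, N = 10.
6.02(10) + 1.76 = 61.96 dB.

62.0 dB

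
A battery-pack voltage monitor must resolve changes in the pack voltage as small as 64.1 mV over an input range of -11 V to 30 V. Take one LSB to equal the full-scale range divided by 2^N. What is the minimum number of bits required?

10 bits

Range = 30 − (-11) = 41 V.
Levels needed ≥ 41/64.1 mV = 639.6. 2^10 = 1024 suffices, so N_min = 10.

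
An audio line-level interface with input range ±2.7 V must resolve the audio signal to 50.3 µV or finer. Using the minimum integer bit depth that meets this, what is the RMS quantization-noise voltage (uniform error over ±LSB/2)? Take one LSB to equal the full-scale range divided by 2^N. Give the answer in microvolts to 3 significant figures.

11.9 µV

Full-scale range = 2.7 V − (-2.7 V) = 5.4 V.
5.4 V / 50.3 µV = 107400. Since 2^16 = 65536 and 2^17 = 131072, N = 17.
Step size = 5.4/131072 V = 41.199 µV.
σ_q = LSB/√12 = 41.199 µV/3.4641 = 11.9 µV.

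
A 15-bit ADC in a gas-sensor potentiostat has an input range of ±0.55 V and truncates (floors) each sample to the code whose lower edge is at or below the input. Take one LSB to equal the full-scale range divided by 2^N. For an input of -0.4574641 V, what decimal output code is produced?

2756

Span: 0.55 V − (-0.55 V) = 1.1 V. LSB = 1.1 V / 2^15 ≈ 33.57 µV.
(V_in − V_min) × 2^15/range = (-0.4574641 − (-0.55)) × 32768/1.1 = 2756.560.
Floor → code = 2756.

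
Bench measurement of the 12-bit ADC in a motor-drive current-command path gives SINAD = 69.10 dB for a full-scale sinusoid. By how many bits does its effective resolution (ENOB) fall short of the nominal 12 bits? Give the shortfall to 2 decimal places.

Effective bits = (69.10 − 1.76)/6.02 = 11.1860.
Shortfall = 12 − 11.1860 = 0.8140 bits.

0.81 bits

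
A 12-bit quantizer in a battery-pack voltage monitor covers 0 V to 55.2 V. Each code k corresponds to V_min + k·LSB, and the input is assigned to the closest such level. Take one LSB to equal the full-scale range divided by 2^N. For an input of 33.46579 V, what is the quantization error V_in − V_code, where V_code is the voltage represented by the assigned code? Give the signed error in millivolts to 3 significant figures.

+3.49 mV

Span = 55.2 V. LSB = 55.2 V / 2^12 ≈ 13.48 mV.
(33.46579 − (0)) / LSB = 33.46579 × 4096/55.2 = 2483.2586. Nearest integer: k = 2483.
Reconstructed level: 0 + 2483 × 55.2/4096 V = 33.46230469 V.
V_in − V_code = 33.46579 − (33.46230469) = +3.49 mV.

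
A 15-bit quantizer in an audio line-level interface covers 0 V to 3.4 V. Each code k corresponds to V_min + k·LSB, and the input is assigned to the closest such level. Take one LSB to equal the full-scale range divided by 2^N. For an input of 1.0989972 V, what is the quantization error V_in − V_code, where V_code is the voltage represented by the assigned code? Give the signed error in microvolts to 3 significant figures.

Full-scale range = 3.4 V. LSB = 3.4 V / 2^15 ≈ 103.8 µV.
(1.0989972 − (0)) / LSB = 1.0989972 × 32768/3.4 = 10591.7471. Nearest integer: k = 10592.
V_code = 0 + (10592/32768) × 3.4 = 1.0990234375 V.
V_in − V_code = 1.0989972 − (1.0990234375) = −26.2 µV.

−26.2 µV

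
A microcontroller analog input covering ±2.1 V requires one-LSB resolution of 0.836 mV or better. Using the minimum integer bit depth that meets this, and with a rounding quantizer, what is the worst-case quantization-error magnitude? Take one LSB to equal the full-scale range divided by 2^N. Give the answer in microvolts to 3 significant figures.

256 µV

Full-scale range = 2.1 V − (-2.1 V) = 4.2 V.
Required number of levels: 4.2/0.836 mV = 5023.9; smallest N with 2^N ≥ that is 13.
Step size = 4.2/8192 V = 0.51270 mV.
Max error for round-to-nearest is LSB/2 = 256 µV.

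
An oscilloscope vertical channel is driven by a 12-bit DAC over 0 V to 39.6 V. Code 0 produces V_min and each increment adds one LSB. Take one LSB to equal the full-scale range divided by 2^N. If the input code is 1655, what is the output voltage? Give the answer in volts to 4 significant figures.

Full-scale range = 39.6 V. LSB = 39.6 V / 2^12.
V_out = V_min + code × LSB = 0 V + 1655 × 39.6 V / 4096
      = 0 + 16.0005 = 16.0005 V.

16.00 V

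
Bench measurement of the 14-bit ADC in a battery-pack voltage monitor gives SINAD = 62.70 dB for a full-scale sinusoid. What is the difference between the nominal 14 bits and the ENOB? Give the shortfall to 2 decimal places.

ENOB = (SINAD − 1.76)/6.02 = (62.70 − 1.76)/6.02 = 10.1229 bits.
14 − 10.1229 = 3.88 bits below nominal.

3.88 bits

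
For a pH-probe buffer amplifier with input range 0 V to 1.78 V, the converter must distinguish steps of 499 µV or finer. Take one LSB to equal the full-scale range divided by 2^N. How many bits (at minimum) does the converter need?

V_FS = 1.78 V.
Need 2^N ≥ 1.78 V / 499 µV = 3567 → N_min = 12.

12 bits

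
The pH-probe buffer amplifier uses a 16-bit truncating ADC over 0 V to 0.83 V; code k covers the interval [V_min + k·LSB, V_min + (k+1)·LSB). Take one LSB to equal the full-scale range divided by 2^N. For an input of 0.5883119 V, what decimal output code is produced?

46452

V_FS = 0.83 V. LSB = 0.83 V / 2^16 ≈ 12.66 µV.
V_in − V_min = 0.5883119 − (0) = 0.5883119 V.
Divide by LSB: 0.5883119 × 65536/0.83 = 46452.5406.
Truncating gives code 46452.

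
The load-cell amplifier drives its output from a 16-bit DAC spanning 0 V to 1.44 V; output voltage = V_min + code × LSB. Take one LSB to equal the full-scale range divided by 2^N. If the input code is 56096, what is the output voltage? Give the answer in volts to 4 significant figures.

1.233 V

Span = 1.44 V. LSB = 1.44 V / 2^16.
V_out = 0 + 56096 × (1.44/65536) V
      = 0 + 1.23258 = 1.23258 V.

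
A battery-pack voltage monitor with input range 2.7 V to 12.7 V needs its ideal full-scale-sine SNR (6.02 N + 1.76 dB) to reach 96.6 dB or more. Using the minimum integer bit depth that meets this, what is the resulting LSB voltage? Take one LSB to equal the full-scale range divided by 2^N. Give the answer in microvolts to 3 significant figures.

153 µV

Span: 12.7 V − (2.7 V) = 10 V.
N ≥ (96.6 − 1.76)/6.02 = 15.754 → N_min = 16.
LSB = 10 V / 2^16 = 153 µV.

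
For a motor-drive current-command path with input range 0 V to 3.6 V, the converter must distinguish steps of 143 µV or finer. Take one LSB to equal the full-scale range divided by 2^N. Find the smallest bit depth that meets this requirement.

V_FS = 3.6 V.
Levels needed ≥ 3.6/143 µV = 25170. 2^15 = 32768 suffices, so N_min = 15.

15 bits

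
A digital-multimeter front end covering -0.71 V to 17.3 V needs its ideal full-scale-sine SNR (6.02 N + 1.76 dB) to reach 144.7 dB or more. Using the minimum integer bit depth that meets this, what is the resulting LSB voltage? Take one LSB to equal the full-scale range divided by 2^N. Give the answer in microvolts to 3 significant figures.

Span: 17.3 V − (-0.71 V) = 18.01 V.
Solving 6.02 N ≥ 144.7 − 1.76: N ≥ 23.744. Round up → N = 24.
One LSB is 18.01 V / 16777216 = 1.07 µV.

1.07 µV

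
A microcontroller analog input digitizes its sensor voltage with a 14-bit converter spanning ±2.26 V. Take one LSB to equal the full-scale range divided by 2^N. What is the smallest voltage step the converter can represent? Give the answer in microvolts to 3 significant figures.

276 µV

Range = 2.26 − (-2.26) = 4.52 V.
2^14 = 16384 levels.
LSB = 4.52 V ÷ 2^14 = 4.52/16384 V = 276 µV.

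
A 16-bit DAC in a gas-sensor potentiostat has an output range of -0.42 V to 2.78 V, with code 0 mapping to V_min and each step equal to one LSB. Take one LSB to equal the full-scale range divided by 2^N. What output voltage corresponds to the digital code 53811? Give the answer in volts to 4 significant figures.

2.207 V

Range = 2.78 − (-0.42) = 3.2 V. LSB = 3.2 V / 2^16.
Output = V_min + (53811/65536) × range = -0.42 + 0.821091 × 3.2 V
      = -0.42 + 2.62749 = 2.20749 V.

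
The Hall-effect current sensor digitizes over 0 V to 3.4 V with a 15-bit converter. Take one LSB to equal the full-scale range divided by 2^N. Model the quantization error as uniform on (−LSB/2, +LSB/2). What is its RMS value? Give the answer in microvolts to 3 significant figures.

Full-scale range = 3.4 V.
LSB = 3.4 V / 2^15 = 103.76 µV.
σ_q = LSB/√12 = 103.76 µV/3.4641 = 30.0 µV.

30.0 µV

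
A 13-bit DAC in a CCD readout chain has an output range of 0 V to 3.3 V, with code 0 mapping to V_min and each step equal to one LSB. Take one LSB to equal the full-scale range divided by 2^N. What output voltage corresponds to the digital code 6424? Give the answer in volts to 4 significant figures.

2.588 V

V_FS = 3.3 V. LSB = 3.3 V / 2^13.
Output = V_min + (6424/8192) × range = 0 + 0.784180 × 3.3 V
      = 0 V + 2.58779 V = 2.58779 V.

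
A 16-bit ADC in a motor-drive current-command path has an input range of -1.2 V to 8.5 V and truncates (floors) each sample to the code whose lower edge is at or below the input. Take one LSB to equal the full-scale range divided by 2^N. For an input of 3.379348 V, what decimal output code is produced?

30939

Full-scale range = 8.5 V − (-1.2 V) = 9.7 V. LSB = 9.7 V / 2^16 ≈ 148.0 µV.
(V_in − V_min) × 2^16/range = (3.379348 − (-1.2)) × 65536/9.7 = 30939.397.
Floor → code = 30939.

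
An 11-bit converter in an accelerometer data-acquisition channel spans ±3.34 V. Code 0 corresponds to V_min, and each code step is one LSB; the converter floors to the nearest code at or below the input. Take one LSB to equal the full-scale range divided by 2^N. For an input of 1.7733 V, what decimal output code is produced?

1567

Range = 3.34 − (-3.34) = 6.68 V. LSB = 6.68 V / 2^11 ≈ 3.262 mV.
code = ⌊(V_in − V_min)/LSB⌋ = ⌊(V_in − V_min) × 2^11 / range⌋
     = ⌊(1.7733 − (-3.34)) × 2048 / 6.68⌋ = ⌊5.1133 × 2048/6.68⌋
     = ⌊1567.670⌋ = 1567.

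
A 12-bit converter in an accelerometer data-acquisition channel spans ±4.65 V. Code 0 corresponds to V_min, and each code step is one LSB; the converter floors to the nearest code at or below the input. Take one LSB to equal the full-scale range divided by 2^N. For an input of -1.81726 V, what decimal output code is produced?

The full-scale span is 4.65 − (-4.65) = 9.3 V. LSB = 9.3 V / 2^12 ≈ 2.271 mV.
(V_in − V_min) × 2^12/range = (-1.81726 − (-4.65)) × 4096/9.3 = 1247.624.
Floor → code = 1247.

1247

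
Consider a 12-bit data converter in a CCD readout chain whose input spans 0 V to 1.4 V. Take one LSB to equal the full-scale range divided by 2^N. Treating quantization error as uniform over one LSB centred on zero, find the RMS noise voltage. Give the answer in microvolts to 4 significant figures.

Full-scale range = 1.4 V.
One LSB is 1.4 V / 4096 = 341.797 µV.
For a uniform distribution on [−LSB/2, +LSB/2], V_rms = LSB/√12 = 341.797 µV/3.4641 = 98.67 µV.

98.67 µV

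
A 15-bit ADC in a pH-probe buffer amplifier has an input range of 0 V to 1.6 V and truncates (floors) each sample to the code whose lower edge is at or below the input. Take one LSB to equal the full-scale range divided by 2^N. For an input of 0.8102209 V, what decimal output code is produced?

16593

Range is 1.6 V. LSB = 1.6 V / 2^15 ≈ 48.83 µV.
(V_in − V_min) × 2^15/range = (0.8102209 − (0)) × 32768/1.6 = 16593.324.
Floor → code = 16593.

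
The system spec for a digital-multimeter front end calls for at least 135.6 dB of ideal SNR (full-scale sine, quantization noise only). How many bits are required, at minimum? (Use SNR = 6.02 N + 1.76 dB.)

23 bits

Solving 6.02 N ≥ 135.6 − 1.76: N ≥ 22.233. Round up → N = 23.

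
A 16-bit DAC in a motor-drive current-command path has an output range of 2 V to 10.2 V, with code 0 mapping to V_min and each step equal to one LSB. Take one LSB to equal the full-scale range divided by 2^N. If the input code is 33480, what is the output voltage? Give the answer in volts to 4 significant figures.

6.189 V

Full-scale range = 10.2 V − (2 V) = 8.2 V. LSB = 8.2 V / 2^16.
V_out = 2 + 33480 × (8.2/65536) V
      = 2 + 4.18909 = 6.18909 V.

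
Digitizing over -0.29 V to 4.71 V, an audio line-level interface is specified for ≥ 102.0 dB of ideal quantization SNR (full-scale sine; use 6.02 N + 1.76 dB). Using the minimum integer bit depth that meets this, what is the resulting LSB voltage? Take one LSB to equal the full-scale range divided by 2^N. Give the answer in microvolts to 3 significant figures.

38.1 µV

Range = 4.71 − (-0.29) = 5 V.
6.02 N + 1.76 ≥ 102.0 gives N ≥ 16.651, so the minimum integer is 17.
LSB = 5 V / 2^17 = 38.1 µV.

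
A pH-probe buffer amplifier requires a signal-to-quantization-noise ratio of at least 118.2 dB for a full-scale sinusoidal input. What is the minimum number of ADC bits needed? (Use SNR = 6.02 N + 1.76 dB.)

20 bits

Solving 6.02 N ≥ 118.2 − 1.76: N ≥ 19.342. Round up → N = 20.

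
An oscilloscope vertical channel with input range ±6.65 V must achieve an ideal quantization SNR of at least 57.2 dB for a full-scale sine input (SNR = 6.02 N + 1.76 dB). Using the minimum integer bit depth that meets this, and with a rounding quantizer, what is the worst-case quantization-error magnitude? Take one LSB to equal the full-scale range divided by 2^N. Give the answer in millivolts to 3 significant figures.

6.49 mV

Full-scale range = 6.65 V − (-6.65 V) = 13.3 V.
Solving 6.02 N ≥ 57.2 − 1.76: N ≥ 9.209. Round up → N = 10.
One LSB is 13.3 V / 1024 = 12.988 mV.
Half an LSB is 6.49 mV.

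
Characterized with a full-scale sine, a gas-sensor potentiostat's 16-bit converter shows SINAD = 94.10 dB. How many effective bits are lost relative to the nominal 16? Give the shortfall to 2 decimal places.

0.66 bits

Effective bits = (94.10 − 1.76)/6.02 = 15.3389.
16 − 15.3389 = 0.66 bits below nominal.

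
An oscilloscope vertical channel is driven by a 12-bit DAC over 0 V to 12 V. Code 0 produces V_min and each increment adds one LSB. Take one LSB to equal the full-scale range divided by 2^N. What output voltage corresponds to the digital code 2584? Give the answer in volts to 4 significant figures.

V_FS = 12 V. LSB = 12 V / 2^12.
Output = V_min + (2584/4096) × range = 0 + 0.630859 × 12 V
      = 0 V + 7.57031 V = 7.57031 V.

7.570 V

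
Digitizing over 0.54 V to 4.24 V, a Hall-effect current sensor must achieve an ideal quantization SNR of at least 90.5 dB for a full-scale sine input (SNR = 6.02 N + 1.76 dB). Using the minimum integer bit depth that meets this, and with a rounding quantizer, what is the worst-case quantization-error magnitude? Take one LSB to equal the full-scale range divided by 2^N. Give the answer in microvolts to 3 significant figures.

Range = 4.24 − (0.54) = 3.7 V.
Solving 6.02 N ≥ 90.5 − 1.76: N ≥ 14.741. Round up → N = 15.
One LSB is 3.7 V / 32768 = 112.92 µV.
Half an LSB is 56.5 µV.

56.5 µV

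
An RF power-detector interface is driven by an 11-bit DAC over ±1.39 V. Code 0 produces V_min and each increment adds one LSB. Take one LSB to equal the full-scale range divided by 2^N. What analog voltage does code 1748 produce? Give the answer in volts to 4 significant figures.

0.9828 V

Full-scale range = 1.39 V − (-1.39 V) = 2.78 V. LSB = 2.78 V / 2^11.
V_out = -1.39 + 1748 × (2.78/2048) V
      = -1.39 + 2.37277 = 0.982773 V.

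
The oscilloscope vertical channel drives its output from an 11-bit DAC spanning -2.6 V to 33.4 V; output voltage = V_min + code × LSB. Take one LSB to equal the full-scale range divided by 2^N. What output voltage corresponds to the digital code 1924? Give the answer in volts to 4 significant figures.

31.22 V

The full-scale span is 33.4 − (-2.6) = 36 V. LSB = 36 V / 2^11.
V_out = V_min + code × LSB = -2.6 V + 1924 × 36 V / 2048
      = -2.6 V + 33.8203 V = 31.2203 V.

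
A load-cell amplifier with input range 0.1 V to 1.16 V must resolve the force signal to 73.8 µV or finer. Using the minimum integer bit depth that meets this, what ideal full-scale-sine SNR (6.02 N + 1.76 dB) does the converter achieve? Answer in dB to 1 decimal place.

Full-scale range = 1.16 V − (0.1 V) = 1.06 V.
Required number of levels: 1.06/73.8 µV = 14363; smallest N with 2^N ≥ that is 14.
6.02(14) + 1.76 = 86.04 dB.

86.0 dB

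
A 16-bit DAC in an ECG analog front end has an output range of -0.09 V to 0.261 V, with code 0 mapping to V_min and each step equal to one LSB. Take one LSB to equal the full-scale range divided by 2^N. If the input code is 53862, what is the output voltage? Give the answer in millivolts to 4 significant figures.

Range = 0.261 − (-0.09) = 0.351 V. LSB = 0.351 V / 2^16.
V_out = -0.09 + 53862 × (0.351/65536) V
      = -0.09 V + 0.288476 V = 0.198476 V.

198.5 mV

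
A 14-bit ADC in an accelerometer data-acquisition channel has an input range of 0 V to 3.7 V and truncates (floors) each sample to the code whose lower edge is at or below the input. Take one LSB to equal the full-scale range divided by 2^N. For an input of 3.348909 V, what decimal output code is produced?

Range is 3.7 V. LSB = 3.7 V / 2^14 ≈ 225.8 µV.
(V_in − V_min) × 2^14/range = (3.348909 − (0)) × 16384/3.7 = 14829.331.
Floor → code = 14829.

14829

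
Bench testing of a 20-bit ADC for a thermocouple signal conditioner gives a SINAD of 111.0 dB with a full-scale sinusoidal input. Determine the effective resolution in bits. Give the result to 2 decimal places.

18.15 bits

Inverting SNR = 6.02 N + 1.76: N_eff = (111.0 − 1.76)/6.02 = 18.1462.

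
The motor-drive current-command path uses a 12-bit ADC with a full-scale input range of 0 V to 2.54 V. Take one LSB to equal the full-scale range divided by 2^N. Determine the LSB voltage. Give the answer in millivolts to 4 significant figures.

0.6201 mV

V_FS = 2.54 V.
Number of codes = 2^12 = 4096.
LSB = 2.54 V / 2^12 = 0.6201 mV.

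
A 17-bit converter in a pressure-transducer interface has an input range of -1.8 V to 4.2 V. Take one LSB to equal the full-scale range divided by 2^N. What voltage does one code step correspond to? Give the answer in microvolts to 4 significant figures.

45.78 µV

Range = 4.2 − (-1.8) = 6 V.
There are 2^17 = 131072 steps.
One LSB is 6 V / 131072 = 45.78 µV.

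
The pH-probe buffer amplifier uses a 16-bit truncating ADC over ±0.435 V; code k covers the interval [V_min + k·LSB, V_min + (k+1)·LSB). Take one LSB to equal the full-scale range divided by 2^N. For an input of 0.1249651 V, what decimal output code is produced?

Span: 0.435 V − (-0.435 V) = 0.87 V. LSB = 0.87 V / 2^16 ≈ 13.28 µV.
(V_in − V_min) × 2^16/range = (0.1249651 − (-0.435)) × 65536/0.87 = 42181.463.
Floor → code = 42181.

42181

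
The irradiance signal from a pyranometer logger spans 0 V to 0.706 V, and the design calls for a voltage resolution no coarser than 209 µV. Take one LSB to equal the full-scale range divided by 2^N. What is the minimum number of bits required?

V_FS = 0.706 V.
Levels needed ≥ 0.706/209 µV = 3378. 2^12 = 4096 suffices, so N_min = 12.

12 bits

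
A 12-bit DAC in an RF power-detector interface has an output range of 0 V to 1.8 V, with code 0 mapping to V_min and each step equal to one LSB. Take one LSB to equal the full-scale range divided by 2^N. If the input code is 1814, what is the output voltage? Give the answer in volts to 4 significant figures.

V_FS = 1.8 V. LSB = 1.8 V / 2^12.
V_out = V_min + code × LSB = 0 V + 1814 × 1.8 V / 4096
      = 0 + 0.797168 = 0.797168 V.

0.7972 V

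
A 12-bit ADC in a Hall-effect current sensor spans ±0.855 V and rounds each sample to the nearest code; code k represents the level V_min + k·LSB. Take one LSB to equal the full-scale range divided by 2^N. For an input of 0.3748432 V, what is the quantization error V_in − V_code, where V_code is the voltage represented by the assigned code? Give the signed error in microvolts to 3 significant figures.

−54.3 µV

Full-scale range = 0.855 V − (-0.855 V) = 1.71 V. LSB = 1.71 V / 2^12 ≈ 417.5 µV.
(0.3748432 − (-0.855)) / LSB = 1.2298432 × 4096/1.71 = 2945.8700. Nearest integer: k = 2946.
V_code = V_min + k × range/2^12 = -0.855 + 2946 × 1.71/4096 = 0.3748974609 V.
e = 0.3748432 − (0.3748974609) = −54.3 µV.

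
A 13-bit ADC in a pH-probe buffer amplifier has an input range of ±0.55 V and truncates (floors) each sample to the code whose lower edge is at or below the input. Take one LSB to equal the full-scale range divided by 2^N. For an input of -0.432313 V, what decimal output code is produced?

876

Range = 0.55 − (-0.55) = 1.1 V. LSB = 1.1 V / 2^13 ≈ 134.3 µV.
(V_in − V_min) × 2^13/range = (-0.432313 − (-0.55)) × 8192/1.1 = 876.447.
Floor → code = 876.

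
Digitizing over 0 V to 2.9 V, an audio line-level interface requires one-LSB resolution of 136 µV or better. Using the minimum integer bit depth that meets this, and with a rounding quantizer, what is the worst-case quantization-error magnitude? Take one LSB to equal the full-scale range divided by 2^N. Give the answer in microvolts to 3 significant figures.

V_FS = 2.9 V.
Required number of levels: 2.9/136 µV = 21324; smallest N with 2^N ≥ that is 15.
Step size = 2.9/32768 V = 88.501 µV.
Max error for round-to-nearest is LSB/2 = 44.3 µV.

44.3 µV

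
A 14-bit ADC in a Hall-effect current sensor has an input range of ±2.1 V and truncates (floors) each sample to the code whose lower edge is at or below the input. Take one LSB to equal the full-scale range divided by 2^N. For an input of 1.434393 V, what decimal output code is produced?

13787

Full-scale range = 2.1 V − (-2.1 V) = 4.2 V. LSB = 4.2 V / 2^14 ≈ 256.3 µV.
code = ⌊(V_in − V_min)/LSB⌋ = ⌊(V_in − V_min) × 2^14 / range⌋
     = ⌊(1.434393 − (-2.1)) × 16384 / 4.2⌋ = ⌊3.534393 × 16384/4.2⌋
     = ⌊13787.499⌋ = 13787.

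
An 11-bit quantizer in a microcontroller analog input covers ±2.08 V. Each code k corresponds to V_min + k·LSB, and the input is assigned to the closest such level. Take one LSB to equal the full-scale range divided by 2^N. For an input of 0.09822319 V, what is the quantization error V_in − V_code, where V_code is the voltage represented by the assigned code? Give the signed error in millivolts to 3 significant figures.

+0.723 mV

Span: 2.08 V − (-2.08 V) = 4.16 V. LSB = 4.16 V / 2^11 ≈ 2.031 mV.
(V_in − V_min)/LSB = (0.09822319 − (-2.08)) × 2048/4.16 = 1072.3560 → nearest code k = 1072.
V_code = V_min + k × range/2^11 = -2.08 + 1072 × 4.16/2048 = 0.09750000000 V.
V_in − V_code = 0.09822319 − (0.09750000000) = +0.723 mV.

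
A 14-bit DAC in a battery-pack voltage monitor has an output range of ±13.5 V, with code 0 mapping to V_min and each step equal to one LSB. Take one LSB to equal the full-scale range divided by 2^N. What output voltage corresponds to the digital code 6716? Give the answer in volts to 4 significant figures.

-2.432 V

Span: 13.5 V − (-13.5 V) = 27 V. LSB = 27 V / 2^14.
V_out = -13.5 + 6716 × (27/16384) V
      = -13.5 + 11.0676 = -2.43237 V.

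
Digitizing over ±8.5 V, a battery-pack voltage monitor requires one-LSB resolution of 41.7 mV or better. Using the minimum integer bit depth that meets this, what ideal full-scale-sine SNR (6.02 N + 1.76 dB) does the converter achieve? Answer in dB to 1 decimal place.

Full-scale range = 8.5 V − (-8.5 V) = 17 V.
Required number of levels: 17/41.7 mV = 407.67; smallest N with 2^N ≥ that is 9.
Ideal SNR at N = 9: 6.02·9 + 1.76 = 55.9 dB.

55.9 dB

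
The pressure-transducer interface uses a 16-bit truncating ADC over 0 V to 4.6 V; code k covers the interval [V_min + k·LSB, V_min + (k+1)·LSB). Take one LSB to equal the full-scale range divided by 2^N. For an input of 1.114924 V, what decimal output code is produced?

Full-scale range = 4.6 V. LSB = 4.6 V / 2^16 ≈ 70.19 µV.
V_in − V_min = 1.114924 − (0) = 1.114924 V.
Divide by LSB: 1.114924 × 65536/4.6 = 15884.2738.
Truncating gives code 15884.

15884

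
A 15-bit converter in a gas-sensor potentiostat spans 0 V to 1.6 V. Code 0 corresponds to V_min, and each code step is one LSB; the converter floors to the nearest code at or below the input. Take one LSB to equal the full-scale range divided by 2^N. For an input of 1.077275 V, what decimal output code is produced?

Span = 1.6 V. LSB = 1.6 V / 2^15 ≈ 48.83 µV.
code = ⌊(V_in − V_min)/LSB⌋ = ⌊(V_in − V_min) × 2^15 / range⌋
     = ⌊(1.077275 − (0)) × 32768 / 1.6⌋ = ⌊1.077275 × 32768/1.6⌋
     = ⌊22062.592⌋ = 22062.

22062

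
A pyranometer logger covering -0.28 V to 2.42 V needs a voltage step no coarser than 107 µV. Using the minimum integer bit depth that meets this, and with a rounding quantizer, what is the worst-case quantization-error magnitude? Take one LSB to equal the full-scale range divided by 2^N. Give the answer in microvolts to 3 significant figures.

Span: 2.42 V − (-0.28 V) = 2.7 V.
2.7 V / 107 µV = 25230. Since 2^14 = 16384 and 2^15 = 32768, N = 15.
LSB = 2.7 V / 2^15 = 82.397 µV.
Max error for round-to-nearest is LSB/2 = 41.2 µV.

41.2 µV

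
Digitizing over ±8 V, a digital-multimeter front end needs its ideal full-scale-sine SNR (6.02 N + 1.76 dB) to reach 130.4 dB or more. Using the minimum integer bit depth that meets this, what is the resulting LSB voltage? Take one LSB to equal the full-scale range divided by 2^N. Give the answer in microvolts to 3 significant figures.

3.81 µV

Span: 8 V − (-8 V) = 16 V.
N ≥ (130.4 − 1.76)/6.02 = 21.369 → N_min = 22.
LSB = 16 V / 2^22 = 3.81 µV.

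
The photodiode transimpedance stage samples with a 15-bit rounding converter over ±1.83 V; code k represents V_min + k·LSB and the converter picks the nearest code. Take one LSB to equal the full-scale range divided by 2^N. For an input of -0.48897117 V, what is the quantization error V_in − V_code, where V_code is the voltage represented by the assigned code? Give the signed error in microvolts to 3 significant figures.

Span: 1.83 V − (-1.83 V) = 3.66 V. LSB = 3.66 V / 2^15 ≈ 111.7 µV.
(V_in − V_min)/LSB = (-0.48897117 − (-1.83)) × 32768/3.66 = 12006.2384 → nearest code k = 12006.
V_code = V_min + k × range/2^15 = -1.83 + 12006 × 3.66/32768 = -0.48899780273 V.
e = -0.48897117 − (-0.48899780273) = +26.6 µV.

+26.6 µV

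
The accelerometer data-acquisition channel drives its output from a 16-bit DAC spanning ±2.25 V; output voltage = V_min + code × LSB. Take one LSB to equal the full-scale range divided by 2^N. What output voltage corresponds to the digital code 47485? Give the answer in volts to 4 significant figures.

1.011 V

The full-scale span is 2.25 − (-2.25) = 4.5 V. LSB = 4.5 V / 2^16.
V_out = -2.25 + 47485 × (4.5/65536) V
      = -2.25 + 3.26054 = 1.01054 V.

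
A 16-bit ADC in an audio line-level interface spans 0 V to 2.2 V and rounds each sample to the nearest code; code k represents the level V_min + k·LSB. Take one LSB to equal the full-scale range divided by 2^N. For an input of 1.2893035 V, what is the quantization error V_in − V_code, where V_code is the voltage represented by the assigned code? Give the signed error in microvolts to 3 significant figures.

+6.01 µV

V_FS = 2.2 V. LSB = 2.2 V / 2^16 ≈ 33.57 µV.
Position in LSBs: (1.2893035 − (0)) × 65536/2.2 = 38407.1792; rounding gives k = 38407.
Reconstructed level: 0 + 38407 × 2.2/65536 V = 1.2892974854 V.
V_in − V_code = 1.2893035 − (1.2892974854) = +6.01 µV.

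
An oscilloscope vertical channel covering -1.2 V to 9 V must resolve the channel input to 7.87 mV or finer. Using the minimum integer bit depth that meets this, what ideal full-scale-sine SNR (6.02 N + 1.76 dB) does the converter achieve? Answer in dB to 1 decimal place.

Range = 9 − (-1.2) = 10.2 V.
10.2 V / 7.87 mV = 1296. Since 2^10 = 1024 and 2^11 = 2048, N = 11.
SNR = 6.02 × 11 + 1.76 = 67.98 dB.

68.0 dB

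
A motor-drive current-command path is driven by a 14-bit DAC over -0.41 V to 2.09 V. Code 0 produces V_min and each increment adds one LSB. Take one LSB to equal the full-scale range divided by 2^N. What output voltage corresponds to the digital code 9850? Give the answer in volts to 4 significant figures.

The full-scale span is 2.09 − (-0.41) = 2.5 V. LSB = 2.5 V / 2^14.
V_out = V_min + code × LSB = -0.41 V + 9850 × 2.5 V / 16384
      = -0.41 V + 1.50299 V = 1.09299 V.

1.093 V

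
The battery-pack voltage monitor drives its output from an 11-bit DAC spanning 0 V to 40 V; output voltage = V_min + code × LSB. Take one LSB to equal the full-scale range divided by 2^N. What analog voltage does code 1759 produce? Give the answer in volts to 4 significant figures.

Span = 40 V. LSB = 40 V / 2^11.
V_out = V_min + code × LSB = 0 V + 1759 × 40 V / 2048
      = 0 V + 34.3555 V = 34.3555 V.

34.36 V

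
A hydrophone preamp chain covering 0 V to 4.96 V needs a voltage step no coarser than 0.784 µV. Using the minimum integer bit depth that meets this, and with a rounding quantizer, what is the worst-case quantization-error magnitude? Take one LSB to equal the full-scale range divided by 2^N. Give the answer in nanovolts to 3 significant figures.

Span = 4.96 V.
Required number of levels: 4.96/0.784 µV = 6.3265e6; smallest N with 2^N ≥ that is 23.
Step size = 4.96/8388608 V = 0.59128 µV.
|e|_max = LSB/2 = 296 nV.

296 nV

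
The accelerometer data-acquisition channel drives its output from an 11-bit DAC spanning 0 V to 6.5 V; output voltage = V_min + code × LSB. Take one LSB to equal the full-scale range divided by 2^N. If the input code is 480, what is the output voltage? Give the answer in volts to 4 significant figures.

1.523 V

Span = 6.5 V. LSB = 6.5 V / 2^11.
Output = V_min + (480/2048) × range = 0 + 0.234375 × 6.5 V
      = 0 + 1.52344 = 1.52344 V.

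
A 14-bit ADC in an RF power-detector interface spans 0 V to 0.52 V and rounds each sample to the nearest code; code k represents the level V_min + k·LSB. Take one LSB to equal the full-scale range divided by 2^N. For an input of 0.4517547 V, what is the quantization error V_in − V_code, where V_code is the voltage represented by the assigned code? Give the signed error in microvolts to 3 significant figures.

−8.00 µV

Full-scale range = 0.52 V. LSB = 0.52 V / 2^14 ≈ 31.74 µV.
(V_in − V_min)/LSB = (0.4517547 − (0)) × 16384/0.52 = 14233.7481 → nearest code k = 14234.
V_code = 0 + (14234/16384) × 0.52 = 0.45176269531 V.
e = 0.4517547 − (0.45176269531) = −8.00 µV.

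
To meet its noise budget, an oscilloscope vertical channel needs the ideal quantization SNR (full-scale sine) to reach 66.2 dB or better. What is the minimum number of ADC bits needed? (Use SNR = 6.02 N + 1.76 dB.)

11 bits

Solving 6.02 N ≥ 66.2 − 1.76: N ≥ 10.704. Round up → N = 11.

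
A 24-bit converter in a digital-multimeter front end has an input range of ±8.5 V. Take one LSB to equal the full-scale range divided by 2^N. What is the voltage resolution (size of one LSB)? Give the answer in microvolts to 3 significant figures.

Full-scale range = 8.5 V − (-8.5 V) = 17 V.
2^24 = 16777216 levels.
LSB = 17 V ÷ 2^24 = 17/16777216 V = 1.01 µV.

1.01 µV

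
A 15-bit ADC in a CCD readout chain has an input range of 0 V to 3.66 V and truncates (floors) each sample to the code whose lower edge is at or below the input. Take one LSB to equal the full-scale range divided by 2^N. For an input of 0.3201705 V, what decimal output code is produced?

2866

Span = 3.66 V. LSB = 3.66 V / 2^15 ≈ 111.7 µV.
(V_in − V_min) × 2^15/range = (0.3201705 − (0)) × 32768/3.66 = 2866.488.
Floor → code = 2866.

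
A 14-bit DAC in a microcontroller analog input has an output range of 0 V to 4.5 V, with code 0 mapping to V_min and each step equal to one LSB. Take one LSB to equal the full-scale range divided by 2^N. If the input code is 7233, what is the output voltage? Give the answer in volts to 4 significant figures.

Span = 4.5 V. LSB = 4.5 V / 2^14.
V_out = 0 + 7233 × (4.5/16384) V
      = 0 V + 1.98660 V = 1.98660 V.

1.987 V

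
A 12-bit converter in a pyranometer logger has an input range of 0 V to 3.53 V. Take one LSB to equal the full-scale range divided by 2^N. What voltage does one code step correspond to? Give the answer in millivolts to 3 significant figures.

0.862 mV

V_FS = 3.53 V.
Number of codes = 2^12 = 4096.
LSB = 3.53 V / 2^12 = 0.862 mV.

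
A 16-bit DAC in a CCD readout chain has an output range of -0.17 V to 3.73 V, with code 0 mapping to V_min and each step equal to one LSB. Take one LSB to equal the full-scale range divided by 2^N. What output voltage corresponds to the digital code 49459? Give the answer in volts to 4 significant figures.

2.773 V

Range = 3.73 − (-0.17) = 3.9 V. LSB = 3.9 V / 2^16.
V_out = -0.17 + 49459 × (3.9/65536) V
      = -0.17 V + 2.94327 V = 2.77327 V.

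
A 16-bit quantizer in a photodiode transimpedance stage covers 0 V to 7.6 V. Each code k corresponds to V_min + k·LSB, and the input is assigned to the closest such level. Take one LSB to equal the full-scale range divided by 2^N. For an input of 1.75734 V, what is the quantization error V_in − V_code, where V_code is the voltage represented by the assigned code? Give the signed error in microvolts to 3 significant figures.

Full-scale range = 7.6 V. LSB = 7.6 V / 2^16 ≈ 116.0 µV.
Position in LSBs: (1.75734 − (0)) × 65536/7.6 = 15153.8203; rounding gives k = 15154.
Reconstructed level: 0 + 15154 × 7.6/65536 V = 1.7573608398 V.
V_in − V_code = 1.75734 − (1.7573608398) = −20.8 µV.

−20.8 µV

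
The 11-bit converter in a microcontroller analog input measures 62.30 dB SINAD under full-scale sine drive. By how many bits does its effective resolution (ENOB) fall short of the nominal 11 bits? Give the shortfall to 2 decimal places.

0.94 bits

ENOB = (SINAD − 1.76)/6.02 = (62.30 − 1.76)/6.02 = 10.0565 bits.
Lost resolution: 11 − 10.0565 = 0.9435 bits.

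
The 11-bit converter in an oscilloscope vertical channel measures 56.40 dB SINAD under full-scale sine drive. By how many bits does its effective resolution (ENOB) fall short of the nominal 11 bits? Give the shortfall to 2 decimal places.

1.92 bits

N_eff = (56.40 − 1.76)/6.02 = 9.0764 bits.
Lost resolution: 11 − 9.0764 = 1.9236 bits.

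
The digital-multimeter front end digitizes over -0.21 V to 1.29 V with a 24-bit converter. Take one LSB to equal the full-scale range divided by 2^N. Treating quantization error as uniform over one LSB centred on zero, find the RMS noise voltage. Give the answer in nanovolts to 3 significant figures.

Full-scale range = 1.29 V − (-0.21 V) = 1.5 V.
LSB = 1.5 V ÷ 2^24 = 1.5/16777216 V = 89.407 nV.
For a uniform distribution on [−LSB/2, +LSB/2], V_rms = LSB/√12 = 89.407 nV/3.4641 = 25.8 nV.

25.8 nV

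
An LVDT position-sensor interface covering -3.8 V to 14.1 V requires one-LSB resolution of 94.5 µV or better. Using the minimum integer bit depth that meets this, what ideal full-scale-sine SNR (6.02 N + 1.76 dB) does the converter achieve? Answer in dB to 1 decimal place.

The full-scale span is 14.1 − (-3.8) = 17.9 V.
Levels needed ≥ 17.9/94.5 µV = 189400. 2^18 = 262144 suffices, so N_min = 18.
SNR = 6.02 × 18 + 1.76 = 110.12 dB.

110.1 dB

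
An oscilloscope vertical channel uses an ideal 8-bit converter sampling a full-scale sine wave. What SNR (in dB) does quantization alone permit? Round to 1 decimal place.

6.02(8) + 1.76 = 48.16 + 1.76 = 49.92 dB.

49.9 dB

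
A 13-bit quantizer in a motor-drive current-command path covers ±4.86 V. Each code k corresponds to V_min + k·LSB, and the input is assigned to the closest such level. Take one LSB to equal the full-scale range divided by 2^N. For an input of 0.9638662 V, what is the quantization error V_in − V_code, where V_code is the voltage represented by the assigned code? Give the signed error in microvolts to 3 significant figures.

+409 µV

Full-scale range = 4.86 V − (-4.86 V) = 9.72 V. LSB = 9.72 V / 2^13 ≈ 1.187 mV.
Position in LSBs: (0.9638662 − (-4.86)) × 8192/9.72 = 4908.3448; rounding gives k = 4908.
Reconstructed level: -4.86 + 4908 × 9.72/8192 V = 0.9634570313 V.
e = 0.9638662 − (0.9634570313) = +409 µV.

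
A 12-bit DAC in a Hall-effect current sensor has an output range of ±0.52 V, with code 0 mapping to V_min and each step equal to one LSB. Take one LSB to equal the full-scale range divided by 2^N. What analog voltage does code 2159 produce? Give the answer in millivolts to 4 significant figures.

Span: 0.52 V − (-0.52 V) = 1.04 V. LSB = 1.04 V / 2^12.
Output = V_min + (2159/4096) × range = -0.52 + 0.527100 × 1.04 V
      = -0.52 + 0.548184 = 0.0281836 V.

28.18 mV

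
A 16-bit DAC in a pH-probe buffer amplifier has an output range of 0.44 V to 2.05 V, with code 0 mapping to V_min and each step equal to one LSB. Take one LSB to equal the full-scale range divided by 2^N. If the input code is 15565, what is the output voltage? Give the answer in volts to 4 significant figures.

0.8224 V

The full-scale span is 2.05 − (0.44) = 1.61 V. LSB = 1.61 V / 2^16.
V_out = V_min + code × LSB = 0.44 V + 15565 × 1.61 V / 65536
      = 0.44 V + 0.382380 V = 0.822380 V.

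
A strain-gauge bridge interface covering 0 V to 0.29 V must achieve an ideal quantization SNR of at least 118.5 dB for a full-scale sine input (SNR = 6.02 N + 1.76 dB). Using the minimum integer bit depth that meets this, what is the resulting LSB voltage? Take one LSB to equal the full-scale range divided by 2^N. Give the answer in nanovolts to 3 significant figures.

Full-scale range = 0.29 V.
N ≥ (118.5 − 1.76)/6.02 = 19.392 → N_min = 20.
Step size = 0.29/1048576 V = 277 nV.

277 nV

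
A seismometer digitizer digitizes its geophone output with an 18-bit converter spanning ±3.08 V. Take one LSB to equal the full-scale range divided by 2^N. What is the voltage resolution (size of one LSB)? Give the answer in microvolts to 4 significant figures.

Range = 3.08 − (-3.08) = 6.16 V.
Number of codes = 2^18 = 262144.
One LSB is 6.16 V / 262144 = 23.50 µV.

23.50 µV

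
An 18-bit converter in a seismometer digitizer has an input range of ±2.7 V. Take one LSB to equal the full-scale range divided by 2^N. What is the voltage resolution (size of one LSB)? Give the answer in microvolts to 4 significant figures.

20.60 µV

Span: 2.7 V − (-2.7 V) = 5.4 V.
Number of codes = 2^18 = 262144.
One LSB is 5.4 V / 262144 = 20.60 µV.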